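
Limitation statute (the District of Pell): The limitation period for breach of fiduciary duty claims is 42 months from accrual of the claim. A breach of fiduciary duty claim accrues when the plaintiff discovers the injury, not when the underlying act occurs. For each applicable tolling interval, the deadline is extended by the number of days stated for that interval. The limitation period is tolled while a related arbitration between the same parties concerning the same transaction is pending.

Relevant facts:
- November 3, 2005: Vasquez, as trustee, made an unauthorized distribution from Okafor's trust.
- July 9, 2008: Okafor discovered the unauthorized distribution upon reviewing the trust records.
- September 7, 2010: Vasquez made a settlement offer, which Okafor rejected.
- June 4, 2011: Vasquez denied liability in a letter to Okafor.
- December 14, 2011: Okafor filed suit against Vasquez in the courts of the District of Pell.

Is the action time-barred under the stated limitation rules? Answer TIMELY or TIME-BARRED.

TIMELY

The claim did not accrue until Okafor discovered the injury on July 9, 2008; the November 3, 2005 act date does not start the clock under the stated rule.
The untolled deadline — 42 months after July 9, 2008 — is January 9, 2012.
The other events in the timeline have no effect on the limitation period under the stated rules.
Filing on December 14, 2011 beat the January 9, 2012 deadline — the action is timely.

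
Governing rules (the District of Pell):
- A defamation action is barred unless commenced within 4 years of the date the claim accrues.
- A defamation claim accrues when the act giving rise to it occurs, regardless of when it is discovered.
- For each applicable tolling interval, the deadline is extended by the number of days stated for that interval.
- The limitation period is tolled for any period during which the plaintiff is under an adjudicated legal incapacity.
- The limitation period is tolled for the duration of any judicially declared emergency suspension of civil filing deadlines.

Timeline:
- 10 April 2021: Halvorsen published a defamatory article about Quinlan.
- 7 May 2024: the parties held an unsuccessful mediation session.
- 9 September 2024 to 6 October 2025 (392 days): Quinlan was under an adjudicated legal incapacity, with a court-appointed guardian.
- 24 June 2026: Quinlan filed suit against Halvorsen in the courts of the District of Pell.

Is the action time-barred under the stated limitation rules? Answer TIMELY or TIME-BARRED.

The claim accrued on 10 April 2021, when the wrongful act occurred.
The untolled deadline — 4 years after 10 April 2021 — is 10 April 2025.
The period was tolled for 392 days by the plaintiff's legal incapacity (9 September 2024 to 6 October 2025), pushing the deadline to 7 May 2026.
The other events in the timeline have no effect on the limitation period under the stated rules.
Filing on 24 June 2026 missed the 7 May 2026 deadline — the action is time-barred.

TIME-BARRED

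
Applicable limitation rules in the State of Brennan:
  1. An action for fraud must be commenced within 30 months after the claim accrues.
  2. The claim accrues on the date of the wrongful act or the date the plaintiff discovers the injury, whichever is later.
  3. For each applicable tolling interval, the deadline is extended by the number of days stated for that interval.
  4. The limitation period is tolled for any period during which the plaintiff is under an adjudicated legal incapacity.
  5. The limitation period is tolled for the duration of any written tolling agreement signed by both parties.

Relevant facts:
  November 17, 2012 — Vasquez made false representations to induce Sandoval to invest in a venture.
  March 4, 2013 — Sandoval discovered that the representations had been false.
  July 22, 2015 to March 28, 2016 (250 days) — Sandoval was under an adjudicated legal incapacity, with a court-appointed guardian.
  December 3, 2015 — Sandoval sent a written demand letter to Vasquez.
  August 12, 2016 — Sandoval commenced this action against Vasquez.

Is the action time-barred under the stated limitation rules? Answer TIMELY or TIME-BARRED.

Taking the later of the act (November 17, 2012) and discovery (March 4, 2013), the claim accrued on March 4, 2013.
30 months from March 4, 2013 is September 4, 2015.
The plaintiff's legal incapacity from July 22, 2015 to March 28, 2016 tolled the period for 250 days, extending the deadline to May 11, 2016.
None of the other events listed affects the running of the period under the stated rules.
The August 12, 2016 filing falls after the May 11, 2016 deadline; the claim is time-barred.

TIME-BARRED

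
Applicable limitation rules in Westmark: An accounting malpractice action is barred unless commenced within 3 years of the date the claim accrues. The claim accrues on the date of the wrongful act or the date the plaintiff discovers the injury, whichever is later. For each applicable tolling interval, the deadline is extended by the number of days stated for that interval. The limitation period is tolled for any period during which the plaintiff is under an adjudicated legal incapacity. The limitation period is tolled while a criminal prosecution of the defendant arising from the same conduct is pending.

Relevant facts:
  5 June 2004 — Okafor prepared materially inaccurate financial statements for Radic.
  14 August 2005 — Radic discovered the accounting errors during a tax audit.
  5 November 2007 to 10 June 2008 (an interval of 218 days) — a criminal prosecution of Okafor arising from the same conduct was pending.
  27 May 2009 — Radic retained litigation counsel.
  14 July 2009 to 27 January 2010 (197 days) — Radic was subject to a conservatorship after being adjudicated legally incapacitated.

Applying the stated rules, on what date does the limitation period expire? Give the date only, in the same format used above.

20 March 2009

The claim accrued on 14 August 2005 — the later of the 5 June 2004 act and the 14 August 2005 discovery.
3 years from 14 August 2005 is 14 August 2008.
The period was tolled for 218 days by the pending criminal prosecution (5 November 2007 to 10 June 2008), pushing the deadline to 20 March 2009.
The plaintiff's legal incapacity from 14 July 2009 to 27 January 2010 began after the period had already run on 20 March 2009, so it has no tolling effect.
Nothing else in the chronology tolls or restarts the period.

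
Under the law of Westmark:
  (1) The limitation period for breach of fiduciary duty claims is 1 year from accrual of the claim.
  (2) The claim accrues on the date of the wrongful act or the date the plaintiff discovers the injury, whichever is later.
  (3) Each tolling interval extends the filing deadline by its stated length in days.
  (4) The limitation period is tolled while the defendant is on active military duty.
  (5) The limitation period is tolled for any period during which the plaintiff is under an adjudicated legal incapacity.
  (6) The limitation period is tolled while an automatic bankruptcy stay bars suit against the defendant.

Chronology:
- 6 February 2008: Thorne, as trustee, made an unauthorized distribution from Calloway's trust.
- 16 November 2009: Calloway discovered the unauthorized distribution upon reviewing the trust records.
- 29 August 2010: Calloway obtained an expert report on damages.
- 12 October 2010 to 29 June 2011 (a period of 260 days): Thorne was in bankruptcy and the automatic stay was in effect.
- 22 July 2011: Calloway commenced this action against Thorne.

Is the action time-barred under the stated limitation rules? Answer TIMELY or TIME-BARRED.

The claim accrued on 16 November 2009 — the later of the 6 February 2008 act and the 16 November 2009 discovery.
Adding the 1 year base period to 16 November 2009 gives a deadline of 16 November 2010, before any tolling.
Because the automatic bankruptcy stay ran from 12 October 2010 to 29 June 2011, the deadline is extended by 260 days to 3 August 2011.
The other events in the timeline have no effect on the limitation period under the stated rules.
Filing on 22 July 2011 beat the 3 August 2011 deadline — the action is timely.

TIMELY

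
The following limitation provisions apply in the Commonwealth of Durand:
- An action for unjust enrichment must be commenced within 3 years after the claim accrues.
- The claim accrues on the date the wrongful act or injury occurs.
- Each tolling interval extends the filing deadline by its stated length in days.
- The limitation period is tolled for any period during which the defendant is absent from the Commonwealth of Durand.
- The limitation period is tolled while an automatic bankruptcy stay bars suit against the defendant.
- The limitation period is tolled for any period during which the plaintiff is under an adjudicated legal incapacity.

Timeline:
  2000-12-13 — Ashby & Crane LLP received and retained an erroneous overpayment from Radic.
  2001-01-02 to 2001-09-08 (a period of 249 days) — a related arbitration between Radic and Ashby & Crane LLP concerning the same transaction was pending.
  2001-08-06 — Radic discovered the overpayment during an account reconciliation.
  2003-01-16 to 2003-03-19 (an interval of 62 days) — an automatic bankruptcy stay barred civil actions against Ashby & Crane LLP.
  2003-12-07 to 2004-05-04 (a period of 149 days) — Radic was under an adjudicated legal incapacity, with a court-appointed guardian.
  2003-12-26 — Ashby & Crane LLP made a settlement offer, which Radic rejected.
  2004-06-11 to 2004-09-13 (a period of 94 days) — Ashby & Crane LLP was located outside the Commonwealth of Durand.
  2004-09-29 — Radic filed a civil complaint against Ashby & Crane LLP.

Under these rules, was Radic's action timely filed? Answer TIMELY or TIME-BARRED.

Accrual is governed by the date of the act, so the period began to run on 2000-12-13; the later discovery on 2001-08-06 is irrelevant under the stated rule.
Adding the 3 years base period to 2000-12-13 gives a deadline of 2003-12-13, before any tolling.
Because the automatic bankruptcy stay ran from 2003-01-16 to 2003-03-19, the deadline is extended by 62 days to 2004-02-13.
The plaintiff's legal incapacity from 2003-12-07 to 2004-05-04 tolled the period for 149 days, extending the deadline to 2004-07-11.
Because the defendant's absence from the jurisdiction ran from 2004-06-11 to 2004-09-13, the deadline is extended by 94 days to 2004-10-13.
Although a pending arbitration ran from 2001-01-02 to 2001-09-08, the stated rules do not make that a tolling event, so it is disregarded.
Nothing else in the chronology tolls or restarts the period.
Radic filed on 2004-09-29, before the 2004-10-13 deadline, so the action is timely.

TIMELY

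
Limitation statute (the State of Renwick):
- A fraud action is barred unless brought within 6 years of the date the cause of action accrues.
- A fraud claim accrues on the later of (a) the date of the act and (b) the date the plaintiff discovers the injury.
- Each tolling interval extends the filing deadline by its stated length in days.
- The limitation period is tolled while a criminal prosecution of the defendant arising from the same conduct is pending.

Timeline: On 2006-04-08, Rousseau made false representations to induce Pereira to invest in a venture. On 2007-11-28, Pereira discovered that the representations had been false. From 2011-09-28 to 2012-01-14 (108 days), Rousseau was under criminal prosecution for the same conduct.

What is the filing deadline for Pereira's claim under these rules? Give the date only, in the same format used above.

2014-03-16

Because discovery on 2007-11-28 post-dates the 2006-04-08 act, accrual under the later-of rule falls on 2007-11-28.
Adding the 6 years base period to 2007-11-28 gives a deadline of 2013-11-28, before any tolling.
The period was tolled for 108 days by the pending criminal prosecution (2011-09-28 to 2012-01-14), pushing the deadline to 2014-03-16.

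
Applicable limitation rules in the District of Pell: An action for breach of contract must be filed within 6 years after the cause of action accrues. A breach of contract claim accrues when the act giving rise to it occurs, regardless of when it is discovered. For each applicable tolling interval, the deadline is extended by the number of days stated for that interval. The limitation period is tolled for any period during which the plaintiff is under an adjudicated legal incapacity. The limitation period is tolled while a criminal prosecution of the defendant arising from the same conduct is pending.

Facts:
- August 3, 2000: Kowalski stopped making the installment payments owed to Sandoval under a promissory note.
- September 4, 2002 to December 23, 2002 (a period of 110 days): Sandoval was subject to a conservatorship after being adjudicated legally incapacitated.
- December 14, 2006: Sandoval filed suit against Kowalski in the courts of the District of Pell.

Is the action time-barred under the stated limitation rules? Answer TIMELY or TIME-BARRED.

The cause of action accrued on August 3, 2000, the date of the act.
The untolled deadline — 6 years after August 3, 2000 — is August 3, 2006.
The plaintiff's legal incapacity from September 4, 2002 to December 23, 2002 tolled the period for 110 days, extending the deadline to November 21, 2006.
Filing on December 14, 2006 missed the November 21, 2006 deadline — the action is time-barred.

TIME-BARRED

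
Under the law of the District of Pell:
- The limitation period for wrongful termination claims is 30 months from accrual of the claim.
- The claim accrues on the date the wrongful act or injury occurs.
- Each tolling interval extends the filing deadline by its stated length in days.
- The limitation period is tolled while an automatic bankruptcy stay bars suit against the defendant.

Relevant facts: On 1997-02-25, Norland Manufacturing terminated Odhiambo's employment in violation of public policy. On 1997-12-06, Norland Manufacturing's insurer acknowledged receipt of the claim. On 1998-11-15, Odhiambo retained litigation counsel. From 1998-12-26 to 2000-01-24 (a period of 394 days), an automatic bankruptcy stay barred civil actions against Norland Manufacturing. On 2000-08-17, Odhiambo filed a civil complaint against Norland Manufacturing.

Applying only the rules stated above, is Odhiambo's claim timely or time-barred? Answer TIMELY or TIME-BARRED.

The claim accrued on 1997-02-25, the date of the act.
Adding the 30 months base period to 1997-02-25 gives a deadline of 1999-08-25, before any tolling.
The automatic bankruptcy stay from 1998-12-26 to 2000-01-24 tolled the period for 394 days, extending the deadline to 2000-09-22.
Nothing else in the chronology tolls or restarts the period.
The 2000-08-17 filing precedes the 2000-09-22 deadline; the claim is timely.

TIMELY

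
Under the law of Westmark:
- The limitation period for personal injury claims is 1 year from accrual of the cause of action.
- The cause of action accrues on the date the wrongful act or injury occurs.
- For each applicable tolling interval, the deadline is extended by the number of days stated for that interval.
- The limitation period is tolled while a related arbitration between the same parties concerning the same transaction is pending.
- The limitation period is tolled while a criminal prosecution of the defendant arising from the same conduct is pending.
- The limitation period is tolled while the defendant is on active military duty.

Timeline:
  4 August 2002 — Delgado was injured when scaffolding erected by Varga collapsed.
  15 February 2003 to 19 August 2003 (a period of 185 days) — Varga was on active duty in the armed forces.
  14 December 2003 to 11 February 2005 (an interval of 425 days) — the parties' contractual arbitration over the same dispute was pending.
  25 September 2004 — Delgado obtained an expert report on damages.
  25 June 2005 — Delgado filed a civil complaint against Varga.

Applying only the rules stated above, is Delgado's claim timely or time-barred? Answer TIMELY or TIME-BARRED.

TIME-BARRED

The cause of action accrued on 4 August 2002, the date of the act.
1 year from 4 August 2002 is 4 August 2003.
Because the defendant's active military service ran from 15 February 2003 to 19 August 2003, the deadline is extended by 185 days to 5 February 2004.
The period was tolled for 425 days by the pending related arbitration (14 December 2003 to 11 February 2005), pushing the deadline to 5 April 2005.
The other events in the timeline have no effect on the limitation period under the stated rules.
Filing on 25 June 2005 missed the 5 April 2005 deadline — the action is time-barred.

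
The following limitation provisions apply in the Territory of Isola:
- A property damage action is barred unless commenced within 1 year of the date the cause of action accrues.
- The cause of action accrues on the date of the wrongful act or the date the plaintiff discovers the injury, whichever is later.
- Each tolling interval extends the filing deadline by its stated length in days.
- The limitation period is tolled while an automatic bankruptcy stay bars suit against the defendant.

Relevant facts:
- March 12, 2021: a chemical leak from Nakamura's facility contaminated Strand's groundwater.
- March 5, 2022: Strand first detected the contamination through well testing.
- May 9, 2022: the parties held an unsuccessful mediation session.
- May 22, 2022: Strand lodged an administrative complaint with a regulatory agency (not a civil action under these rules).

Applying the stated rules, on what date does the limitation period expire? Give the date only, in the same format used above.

March 5, 2023

The claim accrued on March 5, 2022 — the later of the March 12, 2021 act and the March 5, 2022 discovery.
1 year from March 5, 2022 is March 5, 2023.
None of the other events listed affects the running of the period under the stated rules.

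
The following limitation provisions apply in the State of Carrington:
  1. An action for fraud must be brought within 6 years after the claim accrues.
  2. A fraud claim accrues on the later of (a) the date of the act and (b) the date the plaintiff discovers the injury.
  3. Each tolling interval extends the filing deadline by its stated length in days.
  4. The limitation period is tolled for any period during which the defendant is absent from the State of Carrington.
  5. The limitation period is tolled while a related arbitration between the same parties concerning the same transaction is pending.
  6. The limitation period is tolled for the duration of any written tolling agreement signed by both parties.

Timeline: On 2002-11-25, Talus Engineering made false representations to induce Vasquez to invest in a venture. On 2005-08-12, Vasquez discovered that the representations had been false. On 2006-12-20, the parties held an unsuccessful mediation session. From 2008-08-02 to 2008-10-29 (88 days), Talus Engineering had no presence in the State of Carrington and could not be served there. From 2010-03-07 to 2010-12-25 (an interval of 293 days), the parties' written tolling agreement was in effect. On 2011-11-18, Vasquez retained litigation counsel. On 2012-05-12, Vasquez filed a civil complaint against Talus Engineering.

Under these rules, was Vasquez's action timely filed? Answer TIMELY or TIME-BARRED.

TIMELY

The claim accrued on 2005-08-12 — the later of the 2002-11-25 act and the 2005-08-12 discovery.
6 years from 2005-08-12 is 2011-08-12.
The period was tolled for 88 days by the defendant's absence from the jurisdiction (2008-08-02 to 2008-10-29), pushing the deadline to 2011-11-08.
Because the written tolling agreement ran from 2010-03-07 to 2010-12-25, the deadline is extended by 293 days to 2012-08-27.
Nothing else in the chronology tolls or restarts the period.
Filing on 2012-05-12 beat the 2012-08-27 deadline — the action is timely.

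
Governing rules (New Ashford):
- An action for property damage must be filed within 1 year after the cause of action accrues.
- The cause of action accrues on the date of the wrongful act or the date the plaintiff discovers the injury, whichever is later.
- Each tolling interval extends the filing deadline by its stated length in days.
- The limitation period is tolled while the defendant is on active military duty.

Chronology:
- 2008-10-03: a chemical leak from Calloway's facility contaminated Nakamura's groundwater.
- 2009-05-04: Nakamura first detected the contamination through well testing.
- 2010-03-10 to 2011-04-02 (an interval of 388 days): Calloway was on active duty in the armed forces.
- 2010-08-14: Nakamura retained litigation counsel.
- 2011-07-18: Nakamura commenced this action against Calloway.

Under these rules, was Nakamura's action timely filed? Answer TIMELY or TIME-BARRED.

Taking the later of the act (2008-10-03) and discovery (2009-05-04), the claim accrued on 2009-05-04.
The untolled deadline — 1 year after 2009-05-04 — is 2010-05-04.
The period was tolled for 388 days by the defendant's active military service (2010-03-10 to 2011-04-02), pushing the deadline to 2011-05-27.
The other events in the timeline have no effect on the limitation period under the stated rules.
The 2011-07-18 filing falls after the 2011-05-27 deadline; the claim is time-barred.

TIME-BARRED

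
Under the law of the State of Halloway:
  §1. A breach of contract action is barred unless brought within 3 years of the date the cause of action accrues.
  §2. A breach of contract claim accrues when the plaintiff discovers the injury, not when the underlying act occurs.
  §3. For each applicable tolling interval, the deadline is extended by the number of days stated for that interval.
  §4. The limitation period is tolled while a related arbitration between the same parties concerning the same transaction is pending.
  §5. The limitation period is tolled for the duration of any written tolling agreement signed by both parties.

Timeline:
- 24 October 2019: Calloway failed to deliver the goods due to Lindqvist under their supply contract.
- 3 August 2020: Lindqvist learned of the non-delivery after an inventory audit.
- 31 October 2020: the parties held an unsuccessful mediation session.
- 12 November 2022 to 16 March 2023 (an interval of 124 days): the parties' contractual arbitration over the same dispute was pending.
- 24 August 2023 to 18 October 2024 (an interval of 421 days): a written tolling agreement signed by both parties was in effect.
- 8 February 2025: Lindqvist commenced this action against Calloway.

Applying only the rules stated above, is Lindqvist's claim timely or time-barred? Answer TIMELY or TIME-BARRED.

Accrual is tied to discovery, so the period began on 3 August 2020 rather than on 24 October 2019 when the act occurred.
Adding the 3 years base period to 3 August 2020 gives a deadline of 3 August 2023, before any tolling.
The pending related arbitration from 12 November 2022 to 16 March 2023 tolled the period for 124 days, extending the deadline to 5 December 2023.
Because the written tolling agreement ran from 24 August 2023 to 18 October 2024, the deadline is extended by 421 days to 29 January 2025.
None of the other events listed affects the running of the period under the stated rules.
Lindqvist filed on 8 February 2025, after the 29 January 2025 deadline, so the action is time-barred.

TIME-BARRED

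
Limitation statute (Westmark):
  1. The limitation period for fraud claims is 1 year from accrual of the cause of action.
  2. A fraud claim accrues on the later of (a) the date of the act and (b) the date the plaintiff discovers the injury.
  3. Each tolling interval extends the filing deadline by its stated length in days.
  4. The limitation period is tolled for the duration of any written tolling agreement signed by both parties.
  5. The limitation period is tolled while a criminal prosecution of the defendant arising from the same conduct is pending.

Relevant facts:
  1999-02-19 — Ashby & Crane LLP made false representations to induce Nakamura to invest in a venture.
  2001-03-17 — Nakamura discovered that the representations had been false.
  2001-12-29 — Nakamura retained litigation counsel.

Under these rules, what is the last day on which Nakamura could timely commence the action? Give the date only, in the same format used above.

Because discovery on 2001-03-17 post-dates the 1999-02-19 act, accrual under the later-of rule falls on 2001-03-17.
1 year from 2001-03-17 is 2002-03-17.
Nothing else in the chronology tolls or restarts the period.

2002-03-17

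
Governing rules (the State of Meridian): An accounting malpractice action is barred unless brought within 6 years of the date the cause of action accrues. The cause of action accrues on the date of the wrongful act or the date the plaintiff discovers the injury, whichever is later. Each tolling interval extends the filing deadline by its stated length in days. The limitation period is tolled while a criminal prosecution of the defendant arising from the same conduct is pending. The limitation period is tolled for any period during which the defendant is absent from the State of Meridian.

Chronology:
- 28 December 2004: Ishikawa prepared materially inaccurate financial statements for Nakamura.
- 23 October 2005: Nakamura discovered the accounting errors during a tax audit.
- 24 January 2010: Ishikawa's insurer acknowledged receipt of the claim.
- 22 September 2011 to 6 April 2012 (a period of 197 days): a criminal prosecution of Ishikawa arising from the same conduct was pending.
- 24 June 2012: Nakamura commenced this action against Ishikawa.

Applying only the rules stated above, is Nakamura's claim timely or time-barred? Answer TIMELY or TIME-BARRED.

TIME-BARRED

Taking the later of the act (28 December 2004) and discovery (23 October 2005), the claim accrued on 23 October 2005.
6 years from 23 October 2005 is 23 October 2011.
The period was tolled for 197 days by the pending criminal prosecution (22 September 2011 to 6 April 2012), pushing the deadline to 7 May 2012.
None of the other events listed affects the running of the period under the stated rules.
The 24 June 2012 filing falls after the 7 May 2012 deadline; the claim is time-barred.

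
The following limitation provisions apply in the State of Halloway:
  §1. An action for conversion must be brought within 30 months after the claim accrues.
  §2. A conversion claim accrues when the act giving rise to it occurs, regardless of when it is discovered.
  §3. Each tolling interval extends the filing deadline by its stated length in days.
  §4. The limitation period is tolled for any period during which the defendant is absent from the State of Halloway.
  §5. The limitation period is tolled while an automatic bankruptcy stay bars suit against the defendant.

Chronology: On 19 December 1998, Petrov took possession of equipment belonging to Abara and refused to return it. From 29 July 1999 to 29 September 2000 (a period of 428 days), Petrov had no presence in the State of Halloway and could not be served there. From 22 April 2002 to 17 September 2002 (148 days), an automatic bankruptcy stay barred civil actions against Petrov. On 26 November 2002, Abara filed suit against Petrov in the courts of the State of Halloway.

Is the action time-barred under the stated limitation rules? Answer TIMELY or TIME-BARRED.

The claim accrued on 19 December 1998, when the wrongful act occurred.
The untolled deadline — 30 months after 19 December 1998 — is 19 June 2001.
The period was tolled for 428 days by the defendant's absence from the jurisdiction (29 July 1999 to 29 September 2000), pushing the deadline to 21 August 2002.
The automatic bankruptcy stay from 22 April 2002 to 17 September 2002 tolled the period for 148 days, extending the deadline to 16 January 2003.
Abara filed on 26 November 2002, before the 16 January 2003 deadline, so the action is timely.

TIMELY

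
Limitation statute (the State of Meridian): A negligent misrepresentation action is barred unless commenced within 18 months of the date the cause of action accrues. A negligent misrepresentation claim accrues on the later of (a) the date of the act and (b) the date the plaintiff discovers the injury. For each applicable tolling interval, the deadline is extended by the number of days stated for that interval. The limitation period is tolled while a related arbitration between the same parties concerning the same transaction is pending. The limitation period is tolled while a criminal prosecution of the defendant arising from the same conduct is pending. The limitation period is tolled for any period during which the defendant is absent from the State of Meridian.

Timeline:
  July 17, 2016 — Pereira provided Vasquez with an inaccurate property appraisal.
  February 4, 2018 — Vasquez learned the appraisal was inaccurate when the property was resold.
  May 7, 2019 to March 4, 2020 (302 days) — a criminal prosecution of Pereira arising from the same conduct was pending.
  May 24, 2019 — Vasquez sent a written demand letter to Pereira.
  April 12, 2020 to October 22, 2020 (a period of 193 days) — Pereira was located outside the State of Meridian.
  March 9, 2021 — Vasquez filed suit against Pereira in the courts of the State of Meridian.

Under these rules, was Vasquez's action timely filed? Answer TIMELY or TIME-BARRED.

Because discovery on February 4, 2018 post-dates the July 17, 2016 act, accrual under the later-of rule falls on February 4, 2018.
The untolled deadline — 18 months after February 4, 2018 — is August 4, 2019.
The pending criminal prosecution from May 7, 2019 to March 4, 2020 tolled the period for 302 days, extending the deadline to June 1, 2020.
The period was tolled for 193 days by the defendant's absence from the jurisdiction (April 12, 2020 to October 22, 2020), pushing the deadline to December 11, 2020.
The other events in the timeline have no effect on the limitation period under the stated rules.
Vasquez filed on March 9, 2021, after the December 11, 2020 deadline, so the action is time-barred.

TIME-BARRED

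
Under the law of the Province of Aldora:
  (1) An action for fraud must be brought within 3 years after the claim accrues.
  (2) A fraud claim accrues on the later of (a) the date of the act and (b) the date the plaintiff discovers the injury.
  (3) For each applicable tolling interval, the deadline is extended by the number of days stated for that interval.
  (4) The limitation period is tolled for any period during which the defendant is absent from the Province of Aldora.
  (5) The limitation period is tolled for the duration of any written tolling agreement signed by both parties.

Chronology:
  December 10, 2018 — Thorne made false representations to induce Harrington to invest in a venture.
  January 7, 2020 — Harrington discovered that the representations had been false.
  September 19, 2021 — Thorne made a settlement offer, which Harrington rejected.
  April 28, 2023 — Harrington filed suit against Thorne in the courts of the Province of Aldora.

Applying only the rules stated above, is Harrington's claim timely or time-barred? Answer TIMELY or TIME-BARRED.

Because discovery on January 7, 2020 post-dates the December 10, 2018 act, accrual under the later-of rule falls on January 7, 2020.
Adding the 3 years base period to January 7, 2020 gives a deadline of January 7, 2023, before any tolling.
The other events in the timeline have no effect on the limitation period under the stated rules.
The April 28, 2023 filing falls after the January 7, 2023 deadline; the claim is time-barred.

TIME-BARRED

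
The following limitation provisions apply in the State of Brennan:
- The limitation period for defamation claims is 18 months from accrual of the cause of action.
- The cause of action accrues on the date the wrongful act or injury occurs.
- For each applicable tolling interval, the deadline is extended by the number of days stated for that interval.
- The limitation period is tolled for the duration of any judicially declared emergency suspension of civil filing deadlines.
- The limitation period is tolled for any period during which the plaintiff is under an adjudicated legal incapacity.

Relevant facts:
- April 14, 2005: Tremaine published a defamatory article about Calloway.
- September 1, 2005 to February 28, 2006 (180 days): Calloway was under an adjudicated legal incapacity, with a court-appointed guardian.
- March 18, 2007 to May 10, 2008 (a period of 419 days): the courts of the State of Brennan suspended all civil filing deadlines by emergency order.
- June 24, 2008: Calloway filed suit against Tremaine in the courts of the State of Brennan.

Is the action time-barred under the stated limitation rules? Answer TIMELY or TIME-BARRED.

The claim accrued on April 14, 2005, when the wrongful act occurred.
The untolled deadline — 18 months after April 14, 2005 — is October 14, 2006.
The plaintiff's legal incapacity from September 1, 2005 to February 28, 2006 tolled the period for 180 days, extending the deadline to April 12, 2007.
The emergency suspension of filing deadlines from March 18, 2007 to May 10, 2008 tolled the period for 419 days, extending the deadline to June 4, 2008.
Filing on June 24, 2008 missed the June 4, 2008 deadline — the action is time-barred.

TIME-BARRED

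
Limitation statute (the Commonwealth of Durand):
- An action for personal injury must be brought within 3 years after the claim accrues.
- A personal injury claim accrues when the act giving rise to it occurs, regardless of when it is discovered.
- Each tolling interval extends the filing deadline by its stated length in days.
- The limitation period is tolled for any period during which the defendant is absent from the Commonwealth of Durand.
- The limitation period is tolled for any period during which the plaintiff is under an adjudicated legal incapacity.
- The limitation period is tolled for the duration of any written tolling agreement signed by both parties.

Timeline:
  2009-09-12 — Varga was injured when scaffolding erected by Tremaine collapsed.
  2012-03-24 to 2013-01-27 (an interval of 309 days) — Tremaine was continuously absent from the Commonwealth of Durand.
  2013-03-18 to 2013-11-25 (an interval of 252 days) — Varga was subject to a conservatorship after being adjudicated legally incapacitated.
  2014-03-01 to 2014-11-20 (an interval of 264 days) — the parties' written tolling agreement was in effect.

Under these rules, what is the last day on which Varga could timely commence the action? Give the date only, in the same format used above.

The claim accrued on 2009-09-12, the date of the act.
Adding the 3 years base period to 2009-09-12 gives a deadline of 2012-09-12, before any tolling.
The period was tolled for 309 days by the defendant's absence from the jurisdiction (2012-03-24 to 2013-01-27), pushing the deadline to 2013-07-18.
The plaintiff's legal incapacity from 2013-03-18 to 2013-11-25 tolled the period for 252 days, extending the deadline to 2014-03-27.
Because the written tolling agreement ran from 2014-03-01 to 2014-11-20, the deadline is extended by 264 days to 2014-12-16.

2014-12-16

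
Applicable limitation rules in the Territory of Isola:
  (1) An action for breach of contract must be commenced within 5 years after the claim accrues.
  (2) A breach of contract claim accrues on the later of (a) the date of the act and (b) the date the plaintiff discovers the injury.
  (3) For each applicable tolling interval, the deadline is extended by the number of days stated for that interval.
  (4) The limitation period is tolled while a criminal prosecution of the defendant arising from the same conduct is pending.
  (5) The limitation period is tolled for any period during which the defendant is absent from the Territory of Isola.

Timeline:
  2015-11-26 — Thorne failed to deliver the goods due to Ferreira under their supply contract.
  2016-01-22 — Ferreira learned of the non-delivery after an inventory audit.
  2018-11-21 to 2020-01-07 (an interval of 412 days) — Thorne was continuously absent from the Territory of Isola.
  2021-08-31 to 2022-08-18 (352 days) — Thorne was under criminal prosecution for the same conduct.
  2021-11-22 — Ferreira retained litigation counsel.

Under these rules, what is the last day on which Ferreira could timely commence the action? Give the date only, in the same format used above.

2023-02-25

Taking the later of the act (2015-11-26) and discovery (2016-01-22), the claim accrued on 2016-01-22.
5 years from 2016-01-22 is 2021-01-22.
Because the defendant's absence from the jurisdiction ran from 2018-11-21 to 2020-01-07, the deadline is extended by 412 days to 2022-03-10.
The period was tolled for 352 days by the pending criminal prosecution (2021-08-31 to 2022-08-18), pushing the deadline to 2023-02-25.
Nothing else in the chronology tolls or restarts the period.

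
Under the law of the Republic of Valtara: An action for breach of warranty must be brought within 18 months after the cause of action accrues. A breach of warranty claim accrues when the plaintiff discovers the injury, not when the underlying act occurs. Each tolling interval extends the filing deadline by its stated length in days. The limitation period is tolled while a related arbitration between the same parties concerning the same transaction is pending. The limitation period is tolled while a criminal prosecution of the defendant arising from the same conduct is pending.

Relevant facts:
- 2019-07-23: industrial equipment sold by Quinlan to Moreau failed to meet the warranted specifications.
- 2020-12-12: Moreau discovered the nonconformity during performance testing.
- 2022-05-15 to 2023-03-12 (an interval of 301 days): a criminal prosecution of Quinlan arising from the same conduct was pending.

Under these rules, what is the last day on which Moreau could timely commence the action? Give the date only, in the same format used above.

2023-04-09

The claim did not accrue until Moreau discovered the injury on 2020-12-12; the 2019-07-23 act date does not start the clock under the stated rule.
Adding the 18 months base period to 2020-12-12 gives a deadline of 2022-06-12, before any tolling.
Because the pending criminal prosecution ran from 2022-05-15 to 2023-03-12, the deadline is extended by 301 days to 2023-04-09.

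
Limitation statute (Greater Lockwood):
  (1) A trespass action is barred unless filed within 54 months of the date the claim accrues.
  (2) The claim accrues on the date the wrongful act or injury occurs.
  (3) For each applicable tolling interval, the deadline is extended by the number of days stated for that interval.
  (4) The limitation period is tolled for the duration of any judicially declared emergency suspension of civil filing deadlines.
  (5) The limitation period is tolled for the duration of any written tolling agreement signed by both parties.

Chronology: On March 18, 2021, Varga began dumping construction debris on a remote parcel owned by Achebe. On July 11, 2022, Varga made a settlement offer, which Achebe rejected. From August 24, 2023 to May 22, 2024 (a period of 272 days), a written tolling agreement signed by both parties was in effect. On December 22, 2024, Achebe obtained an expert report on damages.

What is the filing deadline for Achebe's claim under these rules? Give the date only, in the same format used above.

The limitation period began to run on March 18, 2021.
54 months from March 18, 2021 is September 18, 2025.
The period was tolled for 272 days by the written tolling agreement (August 24, 2023 to May 22, 2024), pushing the deadline to June 17, 2026.
The other events in the timeline have no effect on the limitation period under the stated rules.

June 17, 2026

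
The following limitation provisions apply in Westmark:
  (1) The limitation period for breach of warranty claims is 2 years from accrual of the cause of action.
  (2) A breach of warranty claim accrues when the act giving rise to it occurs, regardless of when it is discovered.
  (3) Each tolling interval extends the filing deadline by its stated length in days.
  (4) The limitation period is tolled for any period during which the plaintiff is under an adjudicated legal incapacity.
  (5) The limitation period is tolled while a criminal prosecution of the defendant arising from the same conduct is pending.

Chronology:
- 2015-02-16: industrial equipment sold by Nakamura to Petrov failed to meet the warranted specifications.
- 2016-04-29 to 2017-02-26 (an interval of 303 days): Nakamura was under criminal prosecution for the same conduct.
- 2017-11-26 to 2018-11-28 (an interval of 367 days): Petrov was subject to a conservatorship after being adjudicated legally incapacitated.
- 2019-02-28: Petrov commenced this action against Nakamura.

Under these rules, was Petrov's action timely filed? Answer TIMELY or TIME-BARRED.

The limitation period began to run on 2015-02-16.
2 years from 2015-02-16 is 2017-02-16.
Because the pending criminal prosecution ran from 2016-04-29 to 2017-02-26, the deadline is extended by 303 days to 2017-12-16.
The plaintiff's legal incapacity from 2017-11-26 to 2018-11-28 tolled the period for 367 days, extending the deadline to 2018-12-18.
The 2019-02-28 filing falls after the 2018-12-18 deadline; the claim is time-barred.

TIME-BARRED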